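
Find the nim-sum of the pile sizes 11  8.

3

Nim-sum: 11 ⊕ 8 = 3.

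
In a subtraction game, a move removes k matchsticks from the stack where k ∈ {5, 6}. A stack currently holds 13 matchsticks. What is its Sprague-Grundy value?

0

Build the Grundy sequence with g(k) = mex{g(k−s) : s ∈ {5, 6}, s ≤ k}:
k:     0  1  2  3  4  5  6  7  8  9 10 11 12 13
g(k):  0  0  0  0  0  1  1  1  1  1  2  0  0  0
So g(13) = 0.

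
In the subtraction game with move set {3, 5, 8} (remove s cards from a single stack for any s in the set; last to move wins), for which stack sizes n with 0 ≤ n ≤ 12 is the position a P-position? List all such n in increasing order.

Build the Grundy sequence with g(k) = mex{g(k−s) : s ∈ {3, 5, 8}, s ≤ k}:
k:     0  1  2  3  4  5  6  7  8  9 10 11 12
g(k):  0  0  0  1  1  1  2  2  2  3  3  0  0
The P-positions (g = 0) in 0..12 are 0, 1, 2, 11, 12.

0, 1, 2, 11, 12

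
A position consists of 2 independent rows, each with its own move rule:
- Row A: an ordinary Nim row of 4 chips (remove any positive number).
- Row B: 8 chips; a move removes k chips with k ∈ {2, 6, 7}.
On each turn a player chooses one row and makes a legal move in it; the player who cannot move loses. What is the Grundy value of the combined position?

Row A is a plain Nim row of size 4, so its Grundy value is 4.
Grundy values for row B (subtraction set {2, 6, 7}):
k:     0  1  2  3  4  5  6  7  8
g(k):  0  0  1  1  0  0  1  1  2
So g(8) = 2.
The value of a disjunctive sum is the nim-sum of the parts.
Combined value = 4 XOR 2 = 6.

6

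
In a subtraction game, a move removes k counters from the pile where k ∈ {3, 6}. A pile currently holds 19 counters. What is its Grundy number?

0

Grundy values for subtraction set {3, 6}:
k:     0  1  2  3  4  5  6  7  8  9 10 11 12 13 14 15 16 17 18 19
g(k):  0  0  0  1  1  1  2  2  2  0  0  0  1  1  1  2  2  2  0  0
So g(19) = 0.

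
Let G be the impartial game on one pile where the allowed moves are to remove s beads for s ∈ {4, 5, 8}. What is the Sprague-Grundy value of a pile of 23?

Build the Grundy sequence with g(k) = mex{g(k−s) : s ∈ {4, 5, 8}, s ≤ k}:
k:     0  1  2  3  4  5  6  7  8  9 10 11 12 13 14 15 16 17 18 19 20 21 22 23
g(k):  0  0  0  0  1  1  1  1  2  2  2  2  0  0  0  0  1  1  1  1  2  2  2  2
So g(23) = 2.

2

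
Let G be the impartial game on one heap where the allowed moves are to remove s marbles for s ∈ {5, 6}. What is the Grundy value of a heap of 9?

Compute g(0), g(1), … for moves {5, 6}:
k:     0  1  2  3  4  5  6  7  8  9
g(k):  0  0  0  0  0  1  1  1  1  1
So g(9) = 1.

1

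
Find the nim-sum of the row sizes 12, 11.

Compute the nim-sum pairwise:
12 XOR 11 = 7

7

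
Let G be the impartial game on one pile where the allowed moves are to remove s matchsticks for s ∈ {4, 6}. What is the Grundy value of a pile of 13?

0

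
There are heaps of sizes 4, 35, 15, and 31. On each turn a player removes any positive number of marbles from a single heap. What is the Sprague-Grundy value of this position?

55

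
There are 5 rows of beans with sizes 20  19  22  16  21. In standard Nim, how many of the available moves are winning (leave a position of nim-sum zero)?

Compute the nim-sum pairwise:
20 ⊕ 19 = 7
7 ⊕ 22 = 17
17 ⊕ 16 = 1
1 ⊕ 21 = 20
The overall nim-sum is X = 20. A row of size p has a winning move iff p XOR X < p (reduce it to p XOR X).
  20: 20 XOR 20 = 0 < 20 — winning move (to 0).
  19: 19 XOR 20 = 7 < 19 — winning move (to 7).
  22: 22 XOR 20 = 2 < 22 — winning move (to 2).
  16: 16 XOR 20 = 4 < 16 — winning move (to 4).
  21: 21 XOR 20 = 1 < 21 — winning move (to 1).
That gives 5 winning moves.

5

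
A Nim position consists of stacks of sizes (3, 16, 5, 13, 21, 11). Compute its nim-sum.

5

Bitwise XOR of the heap sizes:
  00011  (3)
  10000  (16)
  00101  (5)
  01101  (13)
  10101  (21)
  01011  (11)
  -----
  00101  (5)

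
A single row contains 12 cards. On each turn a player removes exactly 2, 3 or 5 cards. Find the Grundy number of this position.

Compute g(0), g(1), … for moves {2, 3, 5}:
g(0) = mex{} = 0
g(1) = mex{} = 0
g(2) = mex{0} = 1
g(3) = mex{0} = 1
g(4) = mex{0,1} = 2
g(5) = mex{0,1} = 2
g(6) = mex{0,1,2} = 3
g(7) = mex{1,2} = 0
g(8) = mex{1,2,3} = 0
g(9) = mex{0,2,3} = 1
g(10) = mex{0,2} = 1
g(11) = mex{0,1,3} = 2
g(12) = mex{0,1} = 2
So g(12) = 2.

2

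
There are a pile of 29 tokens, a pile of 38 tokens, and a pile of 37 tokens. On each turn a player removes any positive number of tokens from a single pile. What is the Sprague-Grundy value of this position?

Bitwise XOR of the heap sizes:
  011101  (29)
  100110  (38)
  100101  (37)
  ------
  011110  (30)

30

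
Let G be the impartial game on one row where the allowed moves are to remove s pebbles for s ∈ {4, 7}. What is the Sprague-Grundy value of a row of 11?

Build the Grundy sequence with g(k) = mex{g(k−s) : s ∈ {4, 7}, s ≤ k}:
k:     0  1  2  3  4  5  6  7  8  9 10 11
g(k):  0  0  0  0  1  1  1  1  2  2  2  0
So g(11) = 0.

0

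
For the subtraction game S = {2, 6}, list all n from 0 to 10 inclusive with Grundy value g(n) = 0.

0, 1, 4, 5, 8, 9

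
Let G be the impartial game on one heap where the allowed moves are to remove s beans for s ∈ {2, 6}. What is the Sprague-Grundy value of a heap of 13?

0

Grundy values for subtraction set {2, 6}:
k:     0  1  2  3  4  5  6  7  8  9 10 11 12 13
g(k):  0  0  1  1  0  0  1  1  0  0  1  1  0  0
So g(13) = 0.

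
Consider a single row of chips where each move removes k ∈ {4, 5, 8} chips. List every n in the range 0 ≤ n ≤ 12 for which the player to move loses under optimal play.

Compute g(0), g(1), … for moves {4, 5, 8}:
g(0) = mex{} = 0
g(1) = mex{} = 0
g(2) = mex{} = 0
g(3) = mex{} = 0
g(4) = mex{0} = 1
g(5) = mex{0} = 1
g(6) = mex{0} = 1
g(7) = mex{0} = 1
g(8) = mex{0,1} = 2
g(9) = mex{0,1} = 2
g(10) = mex{0,1} = 2
g(11) = mex{0,1} = 2
g(12) = mex{1,2} = 0
The P-positions (g = 0) in 0..12 are 0, 1, 2, 3, 12.

0, 1, 2, 3, 12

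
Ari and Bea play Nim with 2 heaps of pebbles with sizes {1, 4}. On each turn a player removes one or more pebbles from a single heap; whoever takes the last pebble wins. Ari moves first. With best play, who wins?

Ari wins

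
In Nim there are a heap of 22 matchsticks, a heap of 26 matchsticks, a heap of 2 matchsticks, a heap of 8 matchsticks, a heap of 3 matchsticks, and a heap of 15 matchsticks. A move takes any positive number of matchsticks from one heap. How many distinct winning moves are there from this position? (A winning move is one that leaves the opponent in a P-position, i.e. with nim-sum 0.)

3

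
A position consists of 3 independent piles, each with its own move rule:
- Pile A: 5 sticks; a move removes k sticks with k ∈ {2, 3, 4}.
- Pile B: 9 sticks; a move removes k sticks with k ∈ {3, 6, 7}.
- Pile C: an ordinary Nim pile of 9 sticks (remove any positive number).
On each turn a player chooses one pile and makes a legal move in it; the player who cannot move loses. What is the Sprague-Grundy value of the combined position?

Grundy values for pile A (subtraction set {2, 3, 4}):
g(0) = mex{} = 0
g(1) = mex{} = 0
g(2) = mex{0} = 1
g(3) = mex{0} = 1
g(4) = mex{0,1} = 2
g(5) = mex{0,1} = 2
So g(5) = 2.
Build the Grundy sequence for pile B with g(k) = mex{g(k−s) : s ∈ {3, 6, 7}, s ≤ k}:
g(0) = mex{} = 0
g(1) = mex{} = 0
g(2) = mex{} = 0
g(3) = mex{0} = 1
g(4) = mex{0} = 1
g(5) = mex{0} = 1
g(6) = mex{0,1} = 2
g(7) = mex{0,1} = 2
g(8) = mex{0,1} = 2
g(9) = mex{0,1,2} = 3
So g(9) = 3.
Pile C is a plain Nim pile of size 9, so its Grundy value is 9.
The value of a disjunctive sum is the nim-sum of the parts.
Combined value = 2 ⊕ 3 ⊕ 9 = 8.

8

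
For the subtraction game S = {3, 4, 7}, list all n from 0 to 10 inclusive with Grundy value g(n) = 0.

Grundy values for subtraction set {3, 4, 7}:
k:     0  1  2  3  4  5  6  7  8  9 10
g(k):  0  0  0  1  1  1  2  2  2  3  0
The P-positions (g = 0) in 0..10 are 0, 1, 2, 10.

0, 1, 2, 10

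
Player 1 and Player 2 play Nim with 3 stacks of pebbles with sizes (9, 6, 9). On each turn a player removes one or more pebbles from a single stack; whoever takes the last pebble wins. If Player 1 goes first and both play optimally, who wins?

Player 1 wins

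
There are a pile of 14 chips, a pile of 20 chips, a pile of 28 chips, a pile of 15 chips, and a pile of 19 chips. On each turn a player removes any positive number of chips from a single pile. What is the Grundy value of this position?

26

Nim-sum: 14 ^ 20 ^ 28 ^ 15 ^ 19 = 26.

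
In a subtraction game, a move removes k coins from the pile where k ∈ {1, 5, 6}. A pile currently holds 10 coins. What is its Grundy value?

2

Compute g(0), g(1), … for moves {1, 5, 6}:
g(0) = mex{} = 0
g(1) = mex{0} = 1
g(2) = mex{1} = 0
g(3) = mex{0} = 1
g(4) = mex{1} = 0
g(5) = mex{0} = 1
g(6) = mex{0,1} = 2
g(7) = mex{0,1,2} = 3
g(8) = mex{0,1,3} = 2
g(9) = mex{0,1,2} = 3
g(10) = mex{0,1,3} = 2
So g(10) = 2.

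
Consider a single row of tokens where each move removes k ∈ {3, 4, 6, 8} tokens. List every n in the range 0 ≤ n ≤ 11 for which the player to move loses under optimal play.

Compute g(0), g(1), … for moves {3, 4, 6, 8}:
k:     0  1  2  3  4  5  6  7  8  9 10 11
g(k):  0  0  0  1  1  1  2  2  2  3  3  0
The P-positions (g = 0) in 0..11 are 0, 1, 2, 11.

0, 1, 2, 11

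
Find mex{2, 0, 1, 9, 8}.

3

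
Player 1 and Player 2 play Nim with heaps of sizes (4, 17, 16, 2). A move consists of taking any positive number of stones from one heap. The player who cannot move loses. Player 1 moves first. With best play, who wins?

Player 1 wins

In binary:
  00100  (4)
  10001  (17)
  10000  (16)
  00010  (2)
  -----
  00111  (7)
The nim-sum is 7 ≠ 0, so this is an N-position: the player to move can win; Player 1 has a winning move.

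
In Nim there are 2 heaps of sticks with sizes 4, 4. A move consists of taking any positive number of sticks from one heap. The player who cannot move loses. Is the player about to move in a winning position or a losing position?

Losing position

Bitwise XOR of the heap sizes:
  100  (4)
  100  (4)
  ---
  000  (0)
The nim-sum is 0, so this is a P-position: the player to move is in a losing position under optimal play.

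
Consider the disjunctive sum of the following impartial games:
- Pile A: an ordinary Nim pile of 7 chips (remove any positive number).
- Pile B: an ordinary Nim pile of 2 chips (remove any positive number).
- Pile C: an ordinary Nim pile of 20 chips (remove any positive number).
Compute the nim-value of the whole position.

Pile A is a plain Nim pile of size 7, so its Grundy value is 7.
Pile B is a plain Nim pile of size 2, so its Grundy value is 2.
Pile C is a plain Nim pile of size 20, so its Grundy value is 20.
By the Sprague-Grundy theorem, the Grundy value of a sum of independent games is the XOR of the component values.
Combined value = 7 XOR 2 XOR 20 = 17.

17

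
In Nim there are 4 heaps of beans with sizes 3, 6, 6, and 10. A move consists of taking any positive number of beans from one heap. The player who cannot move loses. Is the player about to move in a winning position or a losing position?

Write each in binary and XOR column by column:
  0011  (3)
  0110  (6)
  0110  (6)
  1010  (10)
  ----
  1001  (9)
The nim-sum is 9 ≠ 0, so this is an N-position: the player to move can win.

Winning position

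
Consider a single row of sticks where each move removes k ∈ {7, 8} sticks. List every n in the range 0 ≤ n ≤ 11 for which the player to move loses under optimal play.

0, 1, 2, 3, 4, 5, 6

Compute g(0), g(1), … for moves {7, 8}:
g(0) = mex{} = 0
g(1) = mex{} = 0
g(2) = mex{} = 0
g(3) = mex{} = 0
g(4) = mex{} = 0
g(5) = mex{} = 0
g(6) = mex{} = 0
g(7) = mex{0} = 1
g(8) = mex{0} = 1
g(9) = mex{0} = 1
g(10) = mex{0} = 1
g(11) = mex{0} = 1
The P-positions (g = 0) in 0..11 are 0, 1, 2, 3, 4, 5, 6.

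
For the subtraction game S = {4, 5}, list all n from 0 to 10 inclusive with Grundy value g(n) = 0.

0, 1, 2, 3, 9, 10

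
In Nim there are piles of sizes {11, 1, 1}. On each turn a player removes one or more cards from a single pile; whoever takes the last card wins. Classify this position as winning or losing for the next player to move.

Compute the nim-sum pairwise:
11 XOR 1 = 10
10 XOR 1 = 11
The nim-sum is 11 ≠ 0, so this is an N-position: the player to move can win.

Winning position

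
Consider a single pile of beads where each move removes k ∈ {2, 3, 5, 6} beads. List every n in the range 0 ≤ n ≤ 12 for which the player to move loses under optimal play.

Compute g(0), g(1), … for moves {2, 3, 5, 6}:
g(0) = mex{} = 0
g(1) = mex{} = 0
g(2) = mex{0} = 1
g(3) = mex{0} = 1
g(4) = mex{0,1} = 2
g(5) = mex{0,1} = 2
g(6) = mex{0,1,2} = 3
g(7) = mex{0,1,2} = 3
g(8) = mex{1,2,3} = 0
g(9) = mex{1,2,3} = 0
g(10) = mex{0,2,3} = 1
g(11) = mex{0,2,3} = 1
g(12) = mex{0,1,3} = 2
The P-positions (g = 0) in 0..12 are 0, 1, 8, 9.

0, 1, 8, 9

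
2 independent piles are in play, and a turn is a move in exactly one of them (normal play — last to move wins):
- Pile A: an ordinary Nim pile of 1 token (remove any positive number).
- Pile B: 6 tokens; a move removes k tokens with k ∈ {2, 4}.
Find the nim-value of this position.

1

Pile A is a plain Nim pile of size 1, so its Grundy value is 1.
For pile B, compute g(0), g(1), … with moves {2, 4}:
k:     0  1  2  3  4  5  6
g(k):  0  0  1  1  2  2  0
So g(6) = 0.
By the Sprague-Grundy theorem, the Grundy value of a sum of independent games is the XOR of the component values.
Combined value = 1 ⊕ 0 = 1.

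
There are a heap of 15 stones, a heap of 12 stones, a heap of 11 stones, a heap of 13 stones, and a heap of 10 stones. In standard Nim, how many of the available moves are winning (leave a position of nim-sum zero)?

Write each in binary and XOR column by column:
  1111  (15)
  1100  (12)
  1011  (11)
  1101  (13)
  1010  (10)
  ----
  1111  (15)
The overall nim-sum is X = 15. A heap of size p has a winning move iff p XOR X < p (reduce it to p XOR X).
  15: 15 XOR 15 = 0 < 15 — winning move (to 0).
  12: 12 XOR 15 = 3 < 12 — winning move (to 3).
  11: 11 XOR 15 = 4 < 11 — winning move (to 4).
  13: 13 XOR 15 = 2 < 13 — winning move (to 2).
  10: 10 XOR 15 = 5 < 10 — winning move (to 5).
That gives 5 winning moves.

5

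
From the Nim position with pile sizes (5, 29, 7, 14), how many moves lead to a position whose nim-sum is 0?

Compute the nim-sum pairwise:
5 ^ 29 = 24
24 ^ 7 = 31
31 ^ 14 = 17
The overall nim-sum is X = 17. A pile of size p has a winning move iff p XOR X < p (reduce it to p XOR X).
  5: 5 XOR 17 = 20 ≥ 5 — no move.
  29: 29 XOR 17 = 12 < 29 — winning move (to 12).
  7: 7 XOR 17 = 22 ≥ 7 — no move.
  14: 14 XOR 17 = 31 ≥ 14 — no move.
That gives 1 winning move.

1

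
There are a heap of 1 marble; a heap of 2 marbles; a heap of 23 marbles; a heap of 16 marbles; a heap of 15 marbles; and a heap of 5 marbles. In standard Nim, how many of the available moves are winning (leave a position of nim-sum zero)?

In binary:
  00001  (1)
  00010  (2)
  10111  (23)
  10000  (16)
  01111  (15)
  00101  (5)
  -----
  01110  (14)
The overall nim-sum is X = 14. A heap of size p has a winning move iff p XOR X < p (reduce it to p XOR X).
  1: 1 XOR 14 = 15 ≥ 1 — no move.
  2: 2 XOR 14 = 12 ≥ 2 — no move.
  23: 23 XOR 14 = 25 ≥ 23 — no move.
  16: 16 XOR 14 = 30 ≥ 16 — no move.
  15: 15 XOR 14 = 1 < 15 — winning move (to 1).
  5: 5 XOR 14 = 11 ≥ 5 — no move.
That gives 1 winning move.

1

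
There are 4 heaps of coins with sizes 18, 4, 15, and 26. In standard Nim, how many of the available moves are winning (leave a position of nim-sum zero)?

3

Compute the nim-sum pairwise:
18 ^ 4 = 22
22 ^ 15 = 25
25 ^ 26 = 3
The overall nim-sum is X = 3. A heap of size p has a winning move iff p XOR X < p (reduce it to p XOR X).
  18: 18 XOR 3 = 17 < 18 — winning move (to 17).
  4: 4 XOR 3 = 7 ≥ 4 — no move.
  15: 15 XOR 3 = 12 < 15 — winning move (to 12).
  26: 26 XOR 3 = 25 < 26 — winning move (to 25).
That gives 3 winning moves.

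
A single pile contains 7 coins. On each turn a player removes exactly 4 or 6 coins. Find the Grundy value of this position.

1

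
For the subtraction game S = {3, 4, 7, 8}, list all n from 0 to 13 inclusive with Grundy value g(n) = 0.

0, 1, 2, 11, 12, 13

Grundy values for subtraction set {3, 4, 7, 8}:
g(0) = mex{} = 0
g(1) = mex{} = 0
g(2) = mex{} = 0
g(3) = mex{0} = 1
g(4) = mex{0} = 1
g(5) = mex{0} = 1
g(6) = mex{0,1} = 2
g(7) = mex{0,1} = 2
g(8) = mex{0,1} = 2
g(9) = mex{0,1,2} = 3
g(10) = mex{0,1,2} = 3
g(11) = mex{1,2} = 0
g(12) = mex{1,2,3} = 0
g(13) = mex{1,2,3} = 0
The P-positions (g = 0) in 0..13 are 0, 1, 2, 11, 12, 13.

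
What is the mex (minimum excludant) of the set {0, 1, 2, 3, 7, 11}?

4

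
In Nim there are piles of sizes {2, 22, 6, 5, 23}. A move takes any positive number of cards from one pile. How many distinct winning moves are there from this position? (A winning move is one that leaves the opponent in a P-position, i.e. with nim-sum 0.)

Nim-sum: 2 ⊕ 22 ⊕ 6 ⊕ 5 ⊕ 23 = 0.
The nim-sum is already 0, so every move leaves a nonzero nim-sum — there are no winning moves.

0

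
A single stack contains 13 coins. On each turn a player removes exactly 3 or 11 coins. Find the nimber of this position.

2

Compute g(0), g(1), … for moves {3, 11}:
k:     0  1  2  3  4  5  6  7  8  9 10 11 12 13
g(k):  0  0  0  1  1  1  0  0  0  1  1  1  2  2
So g(13) = 2.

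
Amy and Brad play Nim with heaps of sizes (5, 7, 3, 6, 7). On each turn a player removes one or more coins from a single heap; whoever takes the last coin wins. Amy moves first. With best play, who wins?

Brad wins

In binary:
  101  (5)
  111  (7)
  011  (3)
  110  (6)
  111  (7)
  ---
  000  (0)
The nim-sum is 0, so this is a P-position: the player to move is in a losing position under optimal play; Amy is about to move from it and so loses — Brad wins.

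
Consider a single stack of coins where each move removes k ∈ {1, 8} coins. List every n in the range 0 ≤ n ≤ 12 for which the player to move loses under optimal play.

0, 2, 4, 6, 9, 11

Build the Grundy sequence with g(k) = mex{g(k−s) : s ∈ {1, 8}, s ≤ k}:
g(0) = mex{} = 0
g(1) = mex{0} = 1
g(2) = mex{1} = 0
g(3) = mex{0} = 1
g(4) = mex{1} = 0
g(5) = mex{0} = 1
g(6) = mex{1} = 0
g(7) = mex{0} = 1
g(8) = mex{0,1} = 2
g(9) = mex{1,2} = 0
g(10) = mex{0} = 1
g(11) = mex{1} = 0
g(12) = mex{0} = 1
The P-positions (g = 0) in 0..12 are 0, 2, 4, 6, 9, 11.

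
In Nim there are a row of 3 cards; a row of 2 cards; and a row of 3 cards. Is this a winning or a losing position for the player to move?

Winning position

Compute the nim-sum pairwise:
3 ^ 2 = 1
1 ^ 3 = 2
The nim-sum is 2 ≠ 0, so this is an N-position: the player to move can win.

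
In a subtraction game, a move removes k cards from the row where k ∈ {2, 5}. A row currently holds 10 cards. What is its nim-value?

Build the Grundy sequence with g(k) = mex{g(k−s) : s ∈ {2, 5}, s ≤ k}:
g(0) = mex{} = 0
g(1) = mex{} = 0
g(2) = mex{0} = 1
g(3) = mex{0} = 1
g(4) = mex{1} = 0
g(5) = mex{0,1} = 2
g(6) = mex{0} = 1
g(7) = mex{1,2} = 0
g(8) = mex{1} = 0
g(9) = mex{0} = 1
g(10) = mex{0,2} = 1
So g(10) = 1.

1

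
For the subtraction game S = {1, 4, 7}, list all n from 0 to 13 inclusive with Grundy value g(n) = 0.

Grundy values for subtraction set {1, 4, 7}:
k:     0  1  2  3  4  5  6  7  8  9 10 11 12 13
g(k):  0  1  0  1  2  0  1  2  0  1  0  1  2  0
The P-positions (g = 0) in 0..13 are 0, 2, 5, 8, 10, 13.

0, 2, 5, 8, 10, 13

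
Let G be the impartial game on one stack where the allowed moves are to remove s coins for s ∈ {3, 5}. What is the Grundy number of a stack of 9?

Build the Grundy sequence with g(k) = mex{g(k−s) : s ∈ {3, 5}, s ≤ k}:
k:     0  1  2  3  4  5  6  7  8  9
g(k):  0  0  0  1  1  1  2  2  0  0
So g(9) = 0.

0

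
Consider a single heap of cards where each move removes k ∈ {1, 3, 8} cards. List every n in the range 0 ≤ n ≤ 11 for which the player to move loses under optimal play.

0, 2, 4, 6, 11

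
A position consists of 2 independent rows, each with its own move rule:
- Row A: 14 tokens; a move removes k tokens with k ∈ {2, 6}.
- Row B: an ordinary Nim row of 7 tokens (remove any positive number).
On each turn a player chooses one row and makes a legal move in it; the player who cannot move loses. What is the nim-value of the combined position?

Build the Grundy sequence for row A with g(k) = mex{g(k−s) : s ∈ {2, 6}, s ≤ k}:
g(0) = mex{} = 0
g(1) = mex{} = 0
g(2) = mex{0} = 1
g(3) = mex{0} = 1
g(4) = mex{1} = 0
g(5) = mex{1} = 0
g(6) = mex{0} = 1
g(7) = mex{0} = 1
g(8) = mex{1} = 0
g(9) = mex{1} = 0
g(10) = mex{0} = 1
g(11) = mex{0} = 1
g(12) = mex{1} = 0
g(13) = mex{1} = 0
g(14) = mex{0} = 1
So g(14) = 1.
Row B is a plain Nim row of size 7, so its Grundy value is 7.
The value of a disjunctive sum is the nim-sum of the parts.
Combined value = 1 XOR 7 = 6.

6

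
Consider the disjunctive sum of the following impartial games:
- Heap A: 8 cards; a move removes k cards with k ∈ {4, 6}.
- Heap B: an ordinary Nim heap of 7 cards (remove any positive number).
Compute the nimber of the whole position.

5

For heap A, compute g(0), g(1), … with moves {4, 6}:
g(0) = mex{} = 0
g(1) = mex{} = 0
g(2) = mex{} = 0
g(3) = mex{} = 0
g(4) = mex{0} = 1
g(5) = mex{0} = 1
g(6) = mex{0} = 1
g(7) = mex{0} = 1
g(8) = mex{0,1} = 2
So g(8) = 2.
Heap B is a plain Nim heap of size 7, so its Grundy value is 7.
By the Sprague-Grundy theorem, the Grundy value of a sum of independent games is the XOR of the component values.
Combined value = 2 ⊕ 7 = 5.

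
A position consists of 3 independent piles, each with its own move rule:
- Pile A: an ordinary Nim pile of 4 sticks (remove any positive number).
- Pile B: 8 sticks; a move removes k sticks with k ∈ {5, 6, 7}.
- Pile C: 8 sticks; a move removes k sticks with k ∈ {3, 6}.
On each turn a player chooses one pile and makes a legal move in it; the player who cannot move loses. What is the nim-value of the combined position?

7

Pile A is a plain Nim pile of size 4, so its Grundy value is 4.
For pile B, compute g(0), g(1), … with moves {5, 6, 7}:
g(0) = mex{} = 0
g(1) = mex{} = 0
g(2) = mex{} = 0
g(3) = mex{} = 0
g(4) = mex{} = 0
g(5) = mex{0} = 1
g(6) = mex{0} = 1
g(7) = mex{0} = 1
g(8) = mex{0} = 1
So g(8) = 1.
Grundy values for pile C (subtraction set {3, 6}):
g(0) = mex{} = 0
g(1) = mex{} = 0
g(2) = mex{} = 0
g(3) = mex{0} = 1
g(4) = mex{0} = 1
g(5) = mex{0} = 1
g(6) = mex{0,1} = 2
g(7) = mex{0,1} = 2
g(8) = mex{0,1} = 2
So g(8) = 2.
The value of a disjunctive sum is the nim-sum of the parts.
Combined value = 4 ⊕ 1 ⊕ 2 = 7.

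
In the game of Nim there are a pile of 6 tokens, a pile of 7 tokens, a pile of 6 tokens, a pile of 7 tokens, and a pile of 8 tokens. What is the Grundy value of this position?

8

In binary:
  0110  (6)
  0111  (7)
  0110  (6)
  0111  (7)
  1000  (8)
  ----
  1000  (8)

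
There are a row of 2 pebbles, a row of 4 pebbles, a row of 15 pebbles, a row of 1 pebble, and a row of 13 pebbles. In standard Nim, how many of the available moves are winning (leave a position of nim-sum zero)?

3

Write each in binary and XOR column by column:
  0010  (2)
  0100  (4)
  1111  (15)
  0001  (1)
  1101  (13)
  ----
  0101  (5)
The overall nim-sum is X = 5. A row of size p has a winning move iff p XOR X < p (reduce it to p XOR X).
  2: 2 XOR 5 = 7 ≥ 2 — no move.
  4: 4 XOR 5 = 1 < 4 — winning move (to 1).
  15: 15 XOR 5 = 10 < 15 — winning move (to 10).
  1: 1 XOR 5 = 4 ≥ 1 — no move.
  13: 13 XOR 5 = 8 < 13 — winning move (to 8).
That gives 3 winning moves.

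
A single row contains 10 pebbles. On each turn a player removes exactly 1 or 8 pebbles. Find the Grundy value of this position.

1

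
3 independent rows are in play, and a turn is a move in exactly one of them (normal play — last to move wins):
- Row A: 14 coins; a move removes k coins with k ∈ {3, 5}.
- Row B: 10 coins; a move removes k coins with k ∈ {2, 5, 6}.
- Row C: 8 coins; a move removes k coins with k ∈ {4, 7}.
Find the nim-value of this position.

1

Build the Grundy sequence for row A with g(k) = mex{g(k−s) : s ∈ {3, 5}, s ≤ k}:
k:     0  1  2  3  4  5  6  7  8  9 10 11 12 13 14
g(k):  0  0  0  1  1  1  2  2  0  0  0  1  1  1  2
So g(14) = 2.
Build the Grundy sequence for row B with g(k) = mex{g(k−s) : s ∈ {2, 5, 6}, s ≤ k}:
g(0) = mex{} = 0
g(1) = mex{} = 0
g(2) = mex{0} = 1
g(3) = mex{0} = 1
g(4) = mex{1} = 0
g(5) = mex{0,1} = 2
g(6) = mex{0} = 1
g(7) = mex{0,1,2} = 3
g(8) = mex{1} = 0
g(9) = mex{0,1,3} = 2
g(10) = mex{0,2} = 1
So g(10) = 1.
Build the Grundy sequence for row C with g(k) = mex{g(k−s) : s ∈ {4, 7}, s ≤ k}:
g(0) = mex{} = 0
g(1) = mex{} = 0
g(2) = mex{} = 0
g(3) = mex{} = 0
g(4) = mex{0} = 1
g(5) = mex{0} = 1
g(6) = mex{0} = 1
g(7) = mex{0} = 1
g(8) = mex{0,1} = 2
So g(8) = 2.
By the Sprague-Grundy theorem, the Grundy value of a sum of independent games is the XOR of the component values.
Combined value = 2 ⊕ 1 ⊕ 2 = 1.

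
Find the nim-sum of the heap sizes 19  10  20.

13

Bitwise XOR of the heap sizes:
  10011  (19)
  01010  (10)
  10100  (20)
  -----
  01101  (13)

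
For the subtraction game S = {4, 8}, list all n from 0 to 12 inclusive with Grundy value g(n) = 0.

0, 1, 2, 3, 12

Build the Grundy sequence with g(k) = mex{g(k−s) : s ∈ {4, 8}, s ≤ k}:
k:     0  1  2  3  4  5  6  7  8  9 10 11 12
g(k):  0  0  0  0  1  1  1  1  2  2  2  2  0
The P-positions (g = 0) in 0..12 are 0, 1, 2, 3, 12.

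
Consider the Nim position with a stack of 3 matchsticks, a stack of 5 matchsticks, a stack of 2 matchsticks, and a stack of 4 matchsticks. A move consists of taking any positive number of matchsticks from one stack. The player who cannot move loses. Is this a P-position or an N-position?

P-position

Nim-sum: 3 ^ 5 ^ 2 ^ 4 = 0.
The nim-sum is 0, so this is a P-position: the player to move is in a losing position under optimal play.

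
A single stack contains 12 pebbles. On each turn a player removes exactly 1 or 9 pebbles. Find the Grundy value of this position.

Compute g(0), g(1), … for moves {1, 9}:
g(0) = mex{} = 0
g(1) = mex{0} = 1
g(2) = mex{1} = 0
g(3) = mex{0} = 1
g(4) = mex{1} = 0
g(5) = mex{0} = 1
g(6) = mex{1} = 0
g(7) = mex{0} = 1
g(8) = mex{1} = 0
g(9) = mex{0} = 1
g(10) = mex{1} = 0
g(11) = mex{0} = 1
g(12) = mex{1} = 0
So g(12) = 0.

0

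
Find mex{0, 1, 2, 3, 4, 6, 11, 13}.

The values 0, 1, 2, 3, 4 are all present; 5 is the first non-negative integer missing from the set.

5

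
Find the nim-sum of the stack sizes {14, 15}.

Nim-sum: 14 ⊕ 15 = 1.

1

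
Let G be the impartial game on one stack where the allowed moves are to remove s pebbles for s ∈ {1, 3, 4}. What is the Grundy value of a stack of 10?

Build the Grundy sequence with g(k) = mex{g(k−s) : s ∈ {1, 3, 4}, s ≤ k}:
k:     0  1  2  3  4  5  6  7  8  9 10
g(k):  0  1  0  1  2  3  2  0  1  0  1
So g(10) = 1.

1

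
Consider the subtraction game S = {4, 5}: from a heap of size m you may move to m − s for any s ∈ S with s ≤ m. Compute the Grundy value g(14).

1

Grundy values for subtraction set {4, 5}:
g(0) = mex{} = 0
g(1) = mex{} = 0
g(2) = mex{} = 0
g(3) = mex{} = 0
g(4) = mex{0} = 1
g(5) = mex{0} = 1
g(6) = mex{0} = 1
g(7) = mex{0} = 1
g(8) = mex{0,1} = 2
g(9) = mex{1} = 0
g(10) = mex{1} = 0
g(11) = mex{1} = 0
g(12) = mex{1,2} = 0
g(13) = mex{0,2} = 1
g(14) = mex{0} = 1
So g(14) = 1.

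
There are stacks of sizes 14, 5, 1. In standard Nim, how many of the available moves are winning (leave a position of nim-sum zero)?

1

Compute the nim-sum pairwise:
14 XOR 5 = 11
11 XOR 1 = 10
The overall nim-sum is X = 10. A stack of size p has a winning move iff p XOR X < p (reduce it to p XOR X).
  14: 14 XOR 10 = 4 < 14 — winning move (to 4).
  5: 5 XOR 10 = 15 ≥ 5 — no move.
  1: 1 XOR 10 = 11 ≥ 1 — no move.
That gives 1 winning move.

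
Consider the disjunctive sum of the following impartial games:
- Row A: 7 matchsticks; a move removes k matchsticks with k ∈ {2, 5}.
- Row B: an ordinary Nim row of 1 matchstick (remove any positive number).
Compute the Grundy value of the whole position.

1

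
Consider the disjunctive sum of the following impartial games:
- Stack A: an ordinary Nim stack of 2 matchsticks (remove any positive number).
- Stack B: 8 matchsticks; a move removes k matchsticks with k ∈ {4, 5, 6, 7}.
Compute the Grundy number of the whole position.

0

Stack A is a plain Nim stack of size 2, so its Grundy value is 2.
Grundy values for stack B (subtraction set {4, 5, 6, 7}):
g(0) = mex{} = 0
g(1) = mex{} = 0
g(2) = mex{} = 0
g(3) = mex{} = 0
g(4) = mex{0} = 1
g(5) = mex{0} = 1
g(6) = mex{0} = 1
g(7) = mex{0} = 1
g(8) = mex{0,1} = 2
So g(8) = 2.
The value of a disjunctive sum is the nim-sum of the parts.
Combined value = 2 ⊕ 2 = 0.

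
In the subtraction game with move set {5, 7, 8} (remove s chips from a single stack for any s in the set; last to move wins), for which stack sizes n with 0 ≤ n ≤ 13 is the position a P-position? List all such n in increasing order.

0, 1, 2, 3, 4, 13

Build the Grundy sequence with g(k) = mex{g(k−s) : s ∈ {5, 7, 8}, s ≤ k}:
k:     0  1  2  3  4  5  6  7  8  9 10 11 12 13
g(k):  0  0  0  0  0  1  1  1  1  1  2  2  2  0
The P-positions (g = 0) in 0..13 are 0, 1, 2, 3, 4, 13.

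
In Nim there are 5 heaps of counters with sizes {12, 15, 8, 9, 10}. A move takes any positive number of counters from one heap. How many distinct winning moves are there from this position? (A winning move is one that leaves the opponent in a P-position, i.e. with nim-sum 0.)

Write each in binary and XOR column by column:
  1100  (12)
  1111  (15)
  1000  (8)
  1001  (9)
  1010  (10)
  ----
  1000  (8)
The overall nim-sum is X = 8. A heap of size p has a winning move iff p XOR X < p (reduce it to p XOR X).
  12: 12 XOR 8 = 4 < 12 — winning move (to 4).
  15: 15 XOR 8 = 7 < 15 — winning move (to 7).
  8: 8 XOR 8 = 0 < 8 — winning move (to 0).
  9: 9 XOR 8 = 1 < 9 — winning move (to 1).
  10: 10 XOR 8 = 2 < 10 — winning move (to 2).
That gives 5 winning moves.

5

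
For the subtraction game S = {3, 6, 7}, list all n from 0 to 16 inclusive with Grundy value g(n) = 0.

Grundy values for subtraction set {3, 6, 7}:
k:     0  1  2  3  4  5  6  7  8  9 10 11 12 13 14 15 16
g(k):  0  0  0  1  1  1  2  2  2  3  0  0  0  1  1  1  2
The P-positions (g = 0) in 0..16 are 0, 1, 2, 10, 11, 12.

0, 1, 2, 10, 11, 12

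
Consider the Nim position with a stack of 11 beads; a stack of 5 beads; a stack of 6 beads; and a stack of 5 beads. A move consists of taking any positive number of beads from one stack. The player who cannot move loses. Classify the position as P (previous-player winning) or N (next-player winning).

Nim-sum: 11 XOR 5 XOR 6 XOR 5 = 13.
The nim-sum is 13 ≠ 0, so this is an N-position: the player to move can win.

N-position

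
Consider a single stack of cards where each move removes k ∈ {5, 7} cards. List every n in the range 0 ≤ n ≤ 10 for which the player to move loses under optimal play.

Compute g(0), g(1), … for moves {5, 7}:
k:     0  1  2  3  4  5  6  7  8  9 10
g(k):  0  0  0  0  0  1  1  1  1  1  2
The P-positions (g = 0) in 0..10 are 0, 1, 2, 3, 4.

0, 1, 2, 3, 4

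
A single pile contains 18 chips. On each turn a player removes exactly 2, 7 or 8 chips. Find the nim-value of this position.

Grundy values for subtraction set {2, 7, 8}:
k:     0  1  2  3  4  5  6  7  8  9 10 11 12 13 14 15 16 17 18
g(k):  0  0  1  1  0  0  1  1  2  2  0  3  1  2  0  0  1  1  2
So g(18) = 2.

2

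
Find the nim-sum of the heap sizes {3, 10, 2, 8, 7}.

Write each in binary and XOR column by column:
  0011  (3)
  1010  (10)
  0010  (2)
  1000  (8)
  0111  (7)
  ----
  0100  (4)

4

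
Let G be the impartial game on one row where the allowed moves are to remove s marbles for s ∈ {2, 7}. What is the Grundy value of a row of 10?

Compute g(0), g(1), … for moves {2, 7}:
k:     0  1  2  3  4  5  6  7  8  9 10
g(k):  0  0  1  1  0  0  1  1  2  0  0
So g(10) = 0.

0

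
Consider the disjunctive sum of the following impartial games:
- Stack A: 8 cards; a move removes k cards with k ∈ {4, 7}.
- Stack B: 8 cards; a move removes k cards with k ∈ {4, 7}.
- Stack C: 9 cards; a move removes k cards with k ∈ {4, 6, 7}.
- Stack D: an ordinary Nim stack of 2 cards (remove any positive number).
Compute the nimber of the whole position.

0

Build the Grundy sequence for stack A with g(k) = mex{g(k−s) : s ∈ {4, 7}, s ≤ k}:
g(0) = mex{} = 0
g(1) = mex{} = 0
g(2) = mex{} = 0
g(3) = mex{} = 0
g(4) = mex{0} = 1
g(5) = mex{0} = 1
g(6) = mex{0} = 1
g(7) = mex{0} = 1
g(8) = mex{0,1} = 2
So g(8) = 2.
Build the Grundy sequence for stack B with g(k) = mex{g(k−s) : s ∈ {4, 7}, s ≤ k}:
g(0) = mex{} = 0
g(1) = mex{} = 0
g(2) = mex{} = 0
g(3) = mex{} = 0
g(4) = mex{0} = 1
g(5) = mex{0} = 1
g(6) = mex{0} = 1
g(7) = mex{0} = 1
g(8) = mex{0,1} = 2
So g(8) = 2.
Build the Grundy sequence for stack C with g(k) = mex{g(k−s) : s ∈ {4, 6, 7}, s ≤ k}:
k:     0  1  2  3  4  5  6  7  8  9
g(k):  0  0  0  0  1  1  1  1  2  2
So g(9) = 2.
Stack D is a plain Nim stack of size 2, so its Grundy value is 2.
By the Sprague-Grundy theorem, the Grundy value of a sum of independent games is the XOR of the component values.
Combined value = 2 ⊕ 2 ⊕ 2 ⊕ 2 = 0.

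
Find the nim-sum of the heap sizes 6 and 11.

13

Nim-sum: 6 XOR 11 = 13.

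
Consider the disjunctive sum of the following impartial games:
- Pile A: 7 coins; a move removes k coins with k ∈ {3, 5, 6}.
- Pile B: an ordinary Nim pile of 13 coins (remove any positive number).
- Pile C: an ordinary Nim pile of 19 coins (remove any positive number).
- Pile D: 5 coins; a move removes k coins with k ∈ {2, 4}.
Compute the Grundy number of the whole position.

30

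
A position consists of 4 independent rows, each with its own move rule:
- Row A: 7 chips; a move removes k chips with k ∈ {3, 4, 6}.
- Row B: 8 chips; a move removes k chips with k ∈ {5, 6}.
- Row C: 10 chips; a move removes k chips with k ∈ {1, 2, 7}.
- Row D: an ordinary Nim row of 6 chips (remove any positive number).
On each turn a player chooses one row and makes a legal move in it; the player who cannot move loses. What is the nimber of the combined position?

Grundy values for row A (subtraction set {3, 4, 6}):
k:     0  1  2  3  4  5  6  7
g(k):  0  0  0  1  1  1  2  2
So g(7) = 2.
For row B, compute g(0), g(1), … with moves {5, 6}:
k:     0  1  2  3  4  5  6  7  8
g(k):  0  0  0  0  0  1  1  1  1
So g(8) = 1.
Grundy values for row C (subtraction set {1, 2, 7}):
k:     0  1  2  3  4  5  6  7  8  9 10
g(k):  0  1  2  0  1  2  0  1  2  0  1
So g(10) = 1.
Row D is a plain Nim row of size 6, so its Grundy value is 6.
The value of a disjunctive sum is the nim-sum of the parts.
Combined value = 2 XOR 1 XOR 1 XOR 6 = 4.

4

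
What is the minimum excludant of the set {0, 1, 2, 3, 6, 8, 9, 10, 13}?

The values 0, 1, 2, 3 are all present; 4 is the first non-negative integer missing from the set.

4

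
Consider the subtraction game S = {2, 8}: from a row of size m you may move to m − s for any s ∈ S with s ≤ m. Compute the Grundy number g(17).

Build the Grundy sequence with g(k) = mex{g(k−s) : s ∈ {2, 8}, s ≤ k}:
k:     0  1  2  3  4  5  6  7  8  9 10 11 12 13 14 15 16 17
g(k):  0  0  1  1  0  0  1  1  2  2  0  0  1  1  0  0  1  1
So g(17) = 1.

1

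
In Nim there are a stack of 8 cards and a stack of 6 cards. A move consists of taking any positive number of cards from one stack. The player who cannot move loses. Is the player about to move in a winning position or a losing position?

Nim-sum: 8 ⊕ 6 = 14.
The nim-sum is 14 ≠ 0, so this is an N-position: the player to move can win.

Winning position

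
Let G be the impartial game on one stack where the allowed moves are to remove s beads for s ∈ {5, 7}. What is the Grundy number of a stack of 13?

Compute g(0), g(1), … for moves {5, 7}:
k:     0  1  2  3  4  5  6  7  8  9 10 11 12 13
g(k):  0  0  0  0  0  1  1  1  1  1  2  2  0  0
So g(13) = 0.

0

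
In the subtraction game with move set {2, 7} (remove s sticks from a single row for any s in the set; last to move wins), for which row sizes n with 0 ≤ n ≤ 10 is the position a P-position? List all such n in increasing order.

0, 1, 4, 5, 9, 10

Grundy values for subtraction set {2, 7}:
k:     0  1  2  3  4  5  6  7  8  9 10
g(k):  0  0  1  1  0  0  1  1  2  0  0
The P-positions (g = 0) in 0..10 are 0, 1, 4, 5, 9, 10.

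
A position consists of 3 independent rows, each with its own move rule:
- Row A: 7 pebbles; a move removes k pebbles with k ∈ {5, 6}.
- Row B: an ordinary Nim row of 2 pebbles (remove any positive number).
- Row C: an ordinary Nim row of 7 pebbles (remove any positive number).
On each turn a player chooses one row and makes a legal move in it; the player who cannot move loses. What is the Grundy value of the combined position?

4

Grundy values for row A (subtraction set {5, 6}):
k:     0  1  2  3  4  5  6  7
g(k):  0  0  0  0  0  1  1  1
So g(7) = 1.
Row B is a plain Nim row of size 2, so its Grundy value is 2.
Row C is a plain Nim row of size 7, so its Grundy value is 7.
By the Sprague-Grundy theorem, the Grundy value of a sum of independent games is the XOR of the component values.
Combined value = 1 ⊕ 2 ⊕ 7 = 4.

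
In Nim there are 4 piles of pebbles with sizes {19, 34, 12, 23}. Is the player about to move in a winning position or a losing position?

Write each in binary and XOR column by column:
  010011  (19)
  100010  (34)
  001100  (12)
  010111  (23)
  ------
  101010  (42)
The nim-sum is 42 ≠ 0, so this is an N-position: the player to move can win.

Winning position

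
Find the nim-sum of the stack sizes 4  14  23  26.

Bitwise XOR of the heap sizes:
  00100  (4)
  01110  (14)
  10111  (23)
  11010  (26)
  -----
  00111  (7)

7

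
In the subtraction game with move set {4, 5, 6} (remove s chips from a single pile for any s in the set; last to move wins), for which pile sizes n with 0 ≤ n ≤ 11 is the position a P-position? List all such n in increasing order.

0, 1, 2, 3, 10, 11

Grundy values for subtraction set {4, 5, 6}:
g(0) = mex{} = 0
g(1) = mex{} = 0
g(2) = mex{} = 0
g(3) = mex{} = 0
g(4) = mex{0} = 1
g(5) = mex{0} = 1
g(6) = mex{0} = 1
g(7) = mex{0} = 1
g(8) = mex{0,1} = 2
g(9) = mex{0,1} = 2
g(10) = mex{1} = 0
g(11) = mex{1} = 0
The P-positions (g = 0) in 0..11 are 0, 1, 2, 3, 10, 11.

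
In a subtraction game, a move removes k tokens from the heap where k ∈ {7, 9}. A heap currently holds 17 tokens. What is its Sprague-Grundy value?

0

Compute g(0), g(1), … for moves {7, 9}:
k:     0  1  2  3  4  5  6  7  8  9 10 11 12 13 14 15 16 17
g(k):  0  0  0  0  0  0  0  1  1  1  1  1  1  1  2  2  0  0
So g(17) = 0.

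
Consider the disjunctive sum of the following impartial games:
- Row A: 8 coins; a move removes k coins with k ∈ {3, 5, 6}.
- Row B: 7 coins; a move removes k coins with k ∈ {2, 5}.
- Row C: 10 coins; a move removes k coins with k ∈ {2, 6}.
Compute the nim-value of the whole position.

3

Build the Grundy sequence for row A with g(k) = mex{g(k−s) : s ∈ {3, 5, 6}, s ≤ k}:
g(0) = mex{} = 0
g(1) = mex{} = 0
g(2) = mex{} = 0
g(3) = mex{0} = 1
g(4) = mex{0} = 1
g(5) = mex{0} = 1
g(6) = mex{0,1} = 2
g(7) = mex{0,1} = 2
g(8) = mex{0,1} = 2
So g(8) = 2.
Build the Grundy sequence for row B with g(k) = mex{g(k−s) : s ∈ {2, 5}, s ≤ k}:
k:     0  1  2  3  4  5  6  7
g(k):  0  0  1  1  0  2  1  0
So g(7) = 0.
Grundy values for row C (subtraction set {2, 6}):
g(0) = mex{} = 0
g(1) = mex{} = 0
g(2) = mex{0} = 1
g(3) = mex{0} = 1
g(4) = mex{1} = 0
g(5) = mex{1} = 0
g(6) = mex{0} = 1
g(7) = mex{0} = 1
g(8) = mex{1} = 0
g(9) = mex{1} = 0
g(10) = mex{0} = 1
So g(10) = 1.
The value of a disjunctive sum is the nim-sum of the parts.
Combined value = 2 ⊕ 0 ⊕ 1 = 3.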